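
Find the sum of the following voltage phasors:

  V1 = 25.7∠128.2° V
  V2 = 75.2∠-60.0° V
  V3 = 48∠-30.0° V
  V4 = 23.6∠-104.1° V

Step 1 — Convert each phasor to rectangular form:
  V1 = 25.7·(cos(128.2°) + j·sin(128.2°)) = -15.89 + j20.2 V
  V2 = 75.2·(cos(-60.0°) + j·sin(-60.0°)) = 37.6 - j65.13 V
  V3 = 48·(cos(-30.0°) + j·sin(-30.0°)) = 41.57 - j24 V
  V4 = 23.6·(cos(-104.1°) + j·sin(-104.1°)) = -5.749 - j22.89 V
Step 2 — Sum components: V_total = 57.53 - j91.82 V.
Step 3 — Convert to polar: |V_total| = 108.4 V, ∠V_total = -57.9°.

V_total = 108.4∠-57.9° V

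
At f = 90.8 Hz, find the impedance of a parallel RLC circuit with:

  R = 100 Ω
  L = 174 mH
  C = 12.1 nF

Step 1 — Angular frequency: ω = 2π·f = 2π·90.8 = 570.5 rad/s.
Step 2 — Component impedances:
  R: Z = R = 100 Ω
  L: Z = jωL = j·570.5·0.174 = 0 + j99.27 Ω
  C: Z = 1/(jωC) = -j/(ω·C) = 0 - j1.449e+05 Ω
Step 3 — Parallel combination: 1/Z_total = 1/R + 1/L + 1/C; Z_total = 49.67 + j50 Ω = 70.48∠45.2° Ω.

Z = 49.67 + j50 Ω = 70.48∠45.2° Ω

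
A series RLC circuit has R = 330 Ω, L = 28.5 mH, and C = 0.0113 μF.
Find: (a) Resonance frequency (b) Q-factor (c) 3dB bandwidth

Step 1 — Resonance: ω₀ = 1/√(LC) = 1/√(0.0285·1.13e-08) = 5.572e+04 rad/s.
Step 2 — f₀ = ω₀/(2π) = 8869 Hz.
Step 3 — Series Q: Q = ω₀L/R = 5.572e+04·0.0285/330 = 4.812.
Step 4 — Bandwidth: Δω = ω₀/Q = 1.158e+04 rad/s; BW = Δω/(2π) = 1843 Hz.

(a) f₀ = 8869 Hz  (b) Q = 4.812  (c) BW = 1843 Hz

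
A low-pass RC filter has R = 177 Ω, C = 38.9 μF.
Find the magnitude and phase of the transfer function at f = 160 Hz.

Step 1 — Angular frequency: ω = 2π·160 = 1005 rad/s.
Step 2 — Transfer function: H(jω) = 1/(1 + jωRC).
Step 3 — Denominator: 1 + jωRC = 1 + j·1005·177·3.89e-05 = 1 + j6.922.
Step 4 — H = 0.02044 - j0.1415.
Step 5 — Magnitude: |H| = 0.143 (-16.9 dB); phase: φ = -81.8°.

|H| = 0.143 (-16.9 dB), φ = -81.8°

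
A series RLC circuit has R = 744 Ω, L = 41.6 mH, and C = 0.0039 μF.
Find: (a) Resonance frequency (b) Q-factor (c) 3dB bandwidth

Step 1 — Resonance: ω₀ = 1/√(LC) = 1/√(0.0416·3.9e-09) = 7.851e+04 rad/s.
Step 2 — f₀ = ω₀/(2π) = 1.25e+04 Hz.
Step 3 — Series Q: Q = ω₀L/R = 7.851e+04·0.0416/744 = 4.39.
Step 4 — Bandwidth: Δω = ω₀/Q = 1.788e+04 rad/s; BW = Δω/(2π) = 2846 Hz.

(a) f₀ = 1.25e+04 Hz  (b) Q = 4.39  (c) BW = 2846 Hz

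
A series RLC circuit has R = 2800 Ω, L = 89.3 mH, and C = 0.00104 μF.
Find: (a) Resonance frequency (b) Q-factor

Step 1 — Resonance condition Im(Z)=0 gives ω₀ = 1/√(LC).
Step 2 — ω₀ = 1/√(0.0893·1.04e-09) = 1.038e+05 rad/s.
Step 3 — f₀ = ω₀/(2π) = 1.651e+04 Hz.
Step 4 — Series Q: Q = ω₀L/R = 1.038e+05·0.0893/2800 = 3.309.

(a) f₀ = 1.651e+04 Hz  (b) Q = 3.309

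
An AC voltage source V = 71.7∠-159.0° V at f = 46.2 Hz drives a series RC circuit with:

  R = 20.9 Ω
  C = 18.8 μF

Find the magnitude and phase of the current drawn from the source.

Step 1 — Angular frequency: ω = 2π·f = 2π·46.2 = 290.3 rad/s.
Step 2 — Component impedances:
  R: Z = R = 20.9 Ω
  C: Z = 1/(jωC) = -j/(ω·C) = 0 - j183.2 Ω
Step 3 — Series combination: Z_total = R + C = 20.9 - j183.2 Ω = 184.4∠-83.5° Ω.
Step 4 — Source phasor: V = 71.7∠-159.0° V = -66.94 - j25.69 V.
Step 5 — Ohm's law: I = V / Z_total = (-66.94 - j25.69) / (20.9 - j183.2) = 0.09729 - j0.3764 A.
Step 6 — Convert to polar: |I| = 0.3888 A, ∠I = -75.5°.

I = 0.3888∠-75.5° A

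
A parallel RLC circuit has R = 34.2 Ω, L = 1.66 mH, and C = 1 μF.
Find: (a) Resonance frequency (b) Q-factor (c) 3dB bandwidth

Step 1 — Resonance: ω₀ = 1/√(LC) = 1/√(0.00166·1e-06) = 2.454e+04 rad/s.
Step 2 — f₀ = ω₀/(2π) = 3906 Hz.
Step 3 — Parallel Q: Q = R/(ω₀L) = 34.2/(2.454e+04·0.00166) = 0.8394.
Step 4 — Bandwidth: Δω = ω₀/Q = 2.924e+04 rad/s; BW = Δω/(2π) = 4654 Hz.

(a) f₀ = 3906 Hz  (b) Q = 0.8394  (c) BW = 4654 Hz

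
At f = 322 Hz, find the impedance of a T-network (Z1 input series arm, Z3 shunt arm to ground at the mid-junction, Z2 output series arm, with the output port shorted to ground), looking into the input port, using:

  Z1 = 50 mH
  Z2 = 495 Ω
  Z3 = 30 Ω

Step 1 — Angular frequency: ω = 2π·f = 2π·322 = 2023 rad/s.
Step 2 — Component impedances:
  Z1: Z = jωL = j·2023·0.05 = 0 + j101.2 Ω
  Z2: Z = R = 495 Ω
  Z3: Z = R = 30 Ω
Step 3 — With the output port shorted to ground, the output series arm Z2 runs from the junction to ground; the shunt arm Z3 also runs from the junction to ground. They appear in parallel: Z3 || Z2 = 28.29 Ω.
Step 4 — Series with input arm Z1: Z_in = Z1 + (Z3 || Z2) = 28.29 + j101.2 Ω = 105∠74.4° Ω.

Z = 28.29 + j101.2 Ω = 105∠74.4° Ω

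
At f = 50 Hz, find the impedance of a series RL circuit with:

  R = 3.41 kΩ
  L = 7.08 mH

Step 1 — Angular frequency: ω = 2π·f = 2π·50 = 314.2 rad/s.
Step 2 — Component impedances:
  R: Z = R = 3410 Ω
  L: Z = jωL = j·314.2·0.00708 = 0 + j2.224 Ω
Step 3 — Series combination: Z_total = R + L = 3410 + j2.224 Ω = 3410∠0.0° Ω.

Z = 3410 + j2.224 Ω = 3410∠0.0° Ω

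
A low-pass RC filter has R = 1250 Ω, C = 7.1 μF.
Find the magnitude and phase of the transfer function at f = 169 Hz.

Step 1 — Angular frequency: ω = 2π·169 = 1062 rad/s.
Step 2 — Transfer function: H(jω) = 1/(1 + jωRC).
Step 3 — Denominator: 1 + jωRC = 1 + j·1062·1250·7.1e-06 = 1 + j9.424.
Step 4 — H = 0.01113 - j0.1049.
Step 5 — Magnitude: |H| = 0.1055 (-19.5 dB); phase: φ = -83.9°.

|H| = 0.1055 (-19.5 dB), φ = -83.9°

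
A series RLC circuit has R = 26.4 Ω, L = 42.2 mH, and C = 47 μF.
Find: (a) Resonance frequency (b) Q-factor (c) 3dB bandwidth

Step 1 — Resonance: ω₀ = 1/√(LC) = 1/√(0.0422·4.7e-05) = 710.1 rad/s.
Step 2 — f₀ = ω₀/(2π) = 113 Hz.
Step 3 — Series Q: Q = ω₀L/R = 710.1·0.0422/26.4 = 1.135.
Step 4 — Bandwidth: Δω = ω₀/Q = 625.6 rad/s; BW = Δω/(2π) = 99.57 Hz.

(a) f₀ = 113 Hz  (b) Q = 1.135  (c) BW = 99.57 Hz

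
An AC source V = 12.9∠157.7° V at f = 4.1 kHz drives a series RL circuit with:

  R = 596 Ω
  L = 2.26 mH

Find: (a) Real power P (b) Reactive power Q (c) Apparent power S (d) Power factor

Step 1 — Angular frequency: ω = 2π·f = 2π·4100 = 2.576e+04 rad/s.
Step 2 — Component impedances:
  R: Z = R = 596 Ω
  L: Z = jωL = j·2.576e+04·0.00226 = 0 + j58.22 Ω
Step 3 — Series combination: Z_total = R + L = 596 + j58.22 Ω = 598.8∠5.6° Ω.
Step 4 — Source phasor: V = 12.9∠157.7° V = -11.94 + j4.895 V.
Step 5 — Current: I = V / Z = -0.01904 + j0.01007 A = 0.02154∠152.1° A.
Step 6 — Complex power: S = V·I* = 0.2766 + j0.02702 VA.
Step 7 — Real power: P = Re(S) = 0.2766 W.
Step 8 — Reactive power: Q = Im(S) = 0.02702 VAR.
Step 9 — Apparent power: |S| = 0.2779 VA.
Step 10 — Power factor: PF = P/|S| = 0.9953 (lagging).

(a) P = 0.2766 W  (b) Q = 0.02702 VAR  (c) S = 0.2779 VA  (d) PF = 0.9953 (lagging)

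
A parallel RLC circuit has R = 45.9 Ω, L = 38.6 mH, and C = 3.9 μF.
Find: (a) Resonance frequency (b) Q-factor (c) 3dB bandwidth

Step 1 — Resonance: ω₀ = 1/√(LC) = 1/√(0.0386·3.9e-06) = 2577 rad/s.
Step 2 — f₀ = ω₀/(2π) = 410.2 Hz.
Step 3 — Parallel Q: Q = R/(ω₀L) = 45.9/(2577·0.0386) = 0.4614.
Step 4 — Bandwidth: Δω = ω₀/Q = 5586 rad/s; BW = Δω/(2π) = 889.1 Hz.

(a) f₀ = 410.2 Hz  (b) Q = 0.4614  (c) BW = 889.1 Hz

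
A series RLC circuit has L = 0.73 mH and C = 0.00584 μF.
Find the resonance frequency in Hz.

Step 1 — Resonance condition Im(Z)=0 gives ω₀ = 1/√(LC).
Step 2 — ω₀ = 1/√(0.00073·5.84e-09) = 4.843e+05 rad/s.
Step 3 — f₀ = ω₀/(2π) = 7.708e+04 Hz.

f₀ = 7.708e+04 Hz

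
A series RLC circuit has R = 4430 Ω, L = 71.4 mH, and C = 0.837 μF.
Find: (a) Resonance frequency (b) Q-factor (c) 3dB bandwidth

Step 1 — Resonance: ω₀ = 1/√(LC) = 1/√(0.0714·8.37e-07) = 4091 rad/s.
Step 2 — f₀ = ω₀/(2π) = 651 Hz.
Step 3 — Series Q: Q = ω₀L/R = 4091·0.0714/4430 = 0.06593.
Step 4 — Bandwidth: Δω = ω₀/Q = 6.204e+04 rad/s; BW = Δω/(2π) = 9875 Hz.

(a) f₀ = 651 Hz  (b) Q = 0.06593  (c) BW = 9875 Hz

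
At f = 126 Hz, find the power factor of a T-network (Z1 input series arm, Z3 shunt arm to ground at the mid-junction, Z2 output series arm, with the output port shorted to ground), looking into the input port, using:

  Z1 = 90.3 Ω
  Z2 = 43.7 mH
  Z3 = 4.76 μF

Step 1 — Angular frequency: ω = 2π·f = 2π·126 = 791.7 rad/s.
Step 2 — Component impedances:
  Z1: Z = R = 90.3 Ω
  Z2: Z = jωL = j·791.7·0.0437 = 0 + j34.6 Ω
  Z3: Z = 1/(jωC) = -j/(ω·C) = 0 - j265.4 Ω
Step 3 — With the output port shorted to ground, the output series arm Z2 runs from the junction to ground; the shunt arm Z3 also runs from the junction to ground. They appear in parallel: Z3 || Z2 = 0 + j39.78 Ω.
Step 4 — Series with input arm Z1: Z_in = Z1 + (Z3 || Z2) = 90.3 + j39.78 Ω = 98.68∠23.8° Ω.
Step 5 — Power factor: PF = cos(φ) = Re(Z)/|Z| = 90.3/98.68 = 0.9151.
Step 6 — Type: Im(Z) = 39.78 ⇒ lagging (phase φ = 23.8°).

PF = 0.9151 (lagging, φ = 23.8°)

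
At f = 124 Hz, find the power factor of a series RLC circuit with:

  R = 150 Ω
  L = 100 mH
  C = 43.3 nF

Step 1 — Angular frequency: ω = 2π·f = 2π·124 = 779.1 rad/s.
Step 2 — Component impedances:
  R: Z = R = 150 Ω
  L: Z = jωL = j·779.1·0.1 = 0 + j77.91 Ω
  C: Z = 1/(jωC) = -j/(ω·C) = 0 - j2.964e+04 Ω
Step 3 — Series combination: Z_total = R + L + C = 150 - j2.956e+04 Ω = 2.956e+04∠-89.7° Ω.
Step 4 — Power factor: PF = cos(φ) = Re(Z)/|Z| = 150/2.956e+04 = 0.005074.
Step 5 — Type: Im(Z) = -2.956e+04 ⇒ leading (phase φ = -89.7°).

PF = 0.005074 (leading, φ = -89.7°)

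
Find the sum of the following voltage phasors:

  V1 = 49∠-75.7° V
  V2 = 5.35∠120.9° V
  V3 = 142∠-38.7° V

Step 1 — Convert each phasor to rectangular form:
  V1 = 49·(cos(-75.7°) + j·sin(-75.7°)) = 12.1 - j47.48 V
  V2 = 5.35·(cos(120.9°) + j·sin(120.9°)) = -2.747 + j4.591 V
  V3 = 142·(cos(-38.7°) + j·sin(-38.7°)) = 110.8 - j88.78 V
Step 2 — Sum components: V_total = 120.2 - j131.7 V.
Step 3 — Convert to polar: |V_total| = 178.3 V, ∠V_total = -47.6°.

V_total = 178.3∠-47.6° V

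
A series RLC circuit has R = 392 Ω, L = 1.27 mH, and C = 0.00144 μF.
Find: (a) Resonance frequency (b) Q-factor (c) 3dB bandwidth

Step 1 — Resonance: ω₀ = 1/√(LC) = 1/√(0.00127·1.44e-09) = 7.395e+05 rad/s.
Step 2 — f₀ = ω₀/(2π) = 1.177e+05 Hz.
Step 3 — Series Q: Q = ω₀L/R = 7.395e+05·0.00127/392 = 2.396.
Step 4 — Bandwidth: Δω = ω₀/Q = 3.087e+05 rad/s; BW = Δω/(2π) = 4.912e+04 Hz.

(a) f₀ = 1.177e+05 Hz  (b) Q = 2.396  (c) BW = 4.912e+04 Hz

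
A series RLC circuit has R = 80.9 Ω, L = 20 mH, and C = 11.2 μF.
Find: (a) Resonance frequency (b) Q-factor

Step 1 — Resonance condition Im(Z)=0 gives ω₀ = 1/√(LC).
Step 2 — ω₀ = 1/√(0.02·1.12e-05) = 2113 rad/s.
Step 3 — f₀ = ω₀/(2π) = 336.3 Hz.
Step 4 — Series Q: Q = ω₀L/R = 2113·0.02/80.9 = 0.5223.

(a) f₀ = 336.3 Hz  (b) Q = 0.5223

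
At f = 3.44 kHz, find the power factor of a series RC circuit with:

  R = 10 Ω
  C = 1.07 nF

Step 1 — Angular frequency: ω = 2π·f = 2π·3440 = 2.161e+04 rad/s.
Step 2 — Component impedances:
  R: Z = R = 10 Ω
  C: Z = 1/(jωC) = -j/(ω·C) = 0 - j4.324e+04 Ω
Step 3 — Series combination: Z_total = R + C = 10 - j4.324e+04 Ω = 4.324e+04∠-90.0° Ω.
Step 4 — Power factor: PF = cos(φ) = Re(Z)/|Z| = 10/4.324e+04 = 0.0002313.
Step 5 — Type: Im(Z) = -4.324e+04 ⇒ leading (phase φ = -90.0°).

PF = 0.0002313 (leading, φ = -90.0°)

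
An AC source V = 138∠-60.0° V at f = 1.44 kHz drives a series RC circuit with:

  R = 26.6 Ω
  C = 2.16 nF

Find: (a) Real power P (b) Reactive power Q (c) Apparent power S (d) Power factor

Step 1 — Angular frequency: ω = 2π·f = 2π·1440 = 9048 rad/s.
Step 2 — Component impedances:
  R: Z = R = 26.6 Ω
  C: Z = 1/(jωC) = -j/(ω·C) = 0 - j5.117e+04 Ω
Step 3 — Series combination: Z_total = R + C = 26.6 - j5.117e+04 Ω = 5.117e+04∠-90.0° Ω.
Step 4 — Source phasor: V = 138∠-60.0° V = 69 - j119.5 V.
Step 5 — Current: I = V / Z = 0.002336 + j0.001347 A = 0.002697∠30.0° A.
Step 6 — Complex power: S = V·I* = 0.0001935 - j0.3722 VA.
Step 7 — Real power: P = Re(S) = 0.0001935 W.
Step 8 — Reactive power: Q = Im(S) = -0.3722 VAR.
Step 9 — Apparent power: |S| = 0.3722 VA.
Step 10 — Power factor: PF = P/|S| = 0.0005198 (leading).

(a) P = 0.0001935 W  (b) Q = -0.3722 VAR  (c) S = 0.3722 VA  (d) PF = 0.0005198 (leading)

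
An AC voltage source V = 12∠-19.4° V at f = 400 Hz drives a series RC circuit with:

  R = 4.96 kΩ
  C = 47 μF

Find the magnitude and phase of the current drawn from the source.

Step 1 — Angular frequency: ω = 2π·f = 2π·400 = 2513 rad/s.
Step 2 — Component impedances:
  R: Z = R = 4960 Ω
  C: Z = 1/(jωC) = -j/(ω·C) = 0 - j8.466 Ω
Step 3 — Series combination: Z_total = R + C = 4960 - j8.466 Ω = 4960∠-0.1° Ω.
Step 4 — Source phasor: V = 12∠-19.4° V = 11.32 - j3.986 V.
Step 5 — Ohm's law: I = V / Z_total = (11.32 - j3.986) / (4960 - j8.466) = 0.002283 - j0.0007997 A.
Step 6 — Convert to polar: |I| = 0.002419 A, ∠I = -19.3°.

I = 0.002419∠-19.3° A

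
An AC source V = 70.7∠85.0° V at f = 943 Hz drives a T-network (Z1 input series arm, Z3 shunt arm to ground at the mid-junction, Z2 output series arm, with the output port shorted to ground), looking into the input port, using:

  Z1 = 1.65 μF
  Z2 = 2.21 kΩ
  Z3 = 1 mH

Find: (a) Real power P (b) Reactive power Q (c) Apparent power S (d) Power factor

Step 1 — Angular frequency: ω = 2π·f = 2π·943 = 5925 rad/s.
Step 2 — Component impedances:
  Z1: Z = 1/(jωC) = -j/(ω·C) = 0 - j102.3 Ω
  Z2: Z = R = 2210 Ω
  Z3: Z = jωL = j·5925·0.001 = 0 + j5.925 Ω
Step 3 — With the output port shorted to ground, the output series arm Z2 runs from the junction to ground; the shunt arm Z3 also runs from the junction to ground. They appear in parallel: Z3 || Z2 = 0.01589 + j5.925 Ω.
Step 4 — Series with input arm Z1: Z_in = Z1 + (Z3 || Z2) = 0.01589 - j96.36 Ω = 96.36∠-90.0° Ω.
Step 5 — Source phasor: V = 70.7∠85.0° V = 6.162 + j70.43 V.
Step 6 — Current: I = V / Z = -0.7309 + j0.06407 A = 0.7337∠175.0° A.
Step 7 — Complex power: S = V·I* = 0.008551 - j51.87 VA.
Step 8 — Real power: P = Re(S) = 0.008551 W.
Step 9 — Reactive power: Q = Im(S) = -51.87 VAR.
Step 10 — Apparent power: |S| = 51.87 VA.
Step 11 — Power factor: PF = P/|S| = 0.0001648 (leading).

(a) P = 0.008551 W  (b) Q = -51.87 VAR  (c) S = 51.87 VA  (d) PF = 0.0001648 (leading)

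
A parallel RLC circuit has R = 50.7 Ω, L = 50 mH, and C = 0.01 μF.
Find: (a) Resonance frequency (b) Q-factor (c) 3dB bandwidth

Step 1 — Resonance: ω₀ = 1/√(LC) = 1/√(0.05·1e-08) = 4.472e+04 rad/s.
Step 2 — f₀ = ω₀/(2π) = 7118 Hz.
Step 3 — Parallel Q: Q = R/(ω₀L) = 50.7/(4.472e+04·0.05) = 0.02267.
Step 4 — Bandwidth: Δω = ω₀/Q = 1.972e+06 rad/s; BW = Δω/(2π) = 3.139e+05 Hz.

(a) f₀ = 7118 Hz  (b) Q = 0.02267  (c) BW = 3.139e+05 Hz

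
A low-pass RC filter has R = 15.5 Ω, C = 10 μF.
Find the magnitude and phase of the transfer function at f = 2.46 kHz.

Step 1 — Angular frequency: ω = 2π·2460 = 1.546e+04 rad/s.
Step 2 — Transfer function: H(jω) = 1/(1 + jωRC).
Step 3 — Denominator: 1 + jωRC = 1 + j·1.546e+04·15.5·1e-05 = 1 + j2.396.
Step 4 — H = 0.1484 - j0.3555.
Step 5 — Magnitude: |H| = 0.3852 (-8.3 dB); phase: φ = -67.3°.

|H| = 0.3852 (-8.3 dB), φ = -67.3°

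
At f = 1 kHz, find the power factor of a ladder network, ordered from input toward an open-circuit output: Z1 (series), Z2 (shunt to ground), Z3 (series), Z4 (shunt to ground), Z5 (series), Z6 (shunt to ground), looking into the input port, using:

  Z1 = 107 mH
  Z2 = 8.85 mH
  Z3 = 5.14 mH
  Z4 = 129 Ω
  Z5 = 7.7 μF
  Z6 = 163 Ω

Step 1 — Angular frequency: ω = 2π·f = 2π·1000 = 6283 rad/s.
Step 2 — Component impedances:
  Z1: Z = jωL = j·6283·0.107 = 0 + j672.3 Ω
  Z2: Z = jωL = j·6283·0.00885 = 0 + j55.61 Ω
  Z3: Z = jωL = j·6283·0.00514 = 0 + j32.3 Ω
  Z4: Z = R = 129 Ω
  Z5: Z = 1/(jωC) = -j/(ω·C) = 0 - j20.67 Ω
  Z6: Z = R = 163 Ω
Step 3 — Ladder network (open output): work backward from the far end, alternating series and parallel combinations. Z_in = 18.23 + j706.8 Ω = 707∠88.5° Ω.
Step 4 — Power factor: PF = cos(φ) = Re(Z)/|Z| = 18.228/706.99 = 0.02578.
Step 5 — Type: Im(Z) = 706.8 ⇒ lagging (phase φ = 88.5°).

PF = 0.02578 (lagging, φ = 88.5°)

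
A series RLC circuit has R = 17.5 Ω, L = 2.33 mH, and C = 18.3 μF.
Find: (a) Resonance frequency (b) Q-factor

Step 1 — Resonance condition Im(Z)=0 gives ω₀ = 1/√(LC).
Step 2 — ω₀ = 1/√(0.00233·1.83e-05) = 4843 rad/s.
Step 3 — f₀ = ω₀/(2π) = 770.8 Hz.
Step 4 — Series Q: Q = ω₀L/R = 4843·0.00233/17.5 = 0.6448.

(a) f₀ = 770.8 Hz  (b) Q = 0.6448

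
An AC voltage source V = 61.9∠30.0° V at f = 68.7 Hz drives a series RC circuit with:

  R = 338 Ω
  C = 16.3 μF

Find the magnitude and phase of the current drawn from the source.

Step 1 — Angular frequency: ω = 2π·f = 2π·68.7 = 431.7 rad/s.
Step 2 — Component impedances:
  R: Z = R = 338 Ω
  C: Z = 1/(jωC) = -j/(ω·C) = 0 - j142.1 Ω
Step 3 — Series combination: Z_total = R + C = 338 - j142.1 Ω = 366.7∠-22.8° Ω.
Step 4 — Source phasor: V = 61.9∠30.0° V = 53.61 + j30.95 V.
Step 5 — Ohm's law: I = V / Z_total = (53.61 + j30.95) / (338 - j142.1) = 0.1021 + j0.1345 A.
Step 6 — Convert to polar: |I| = 0.1688 A, ∠I = 52.8°.

I = 0.1688∠52.8° A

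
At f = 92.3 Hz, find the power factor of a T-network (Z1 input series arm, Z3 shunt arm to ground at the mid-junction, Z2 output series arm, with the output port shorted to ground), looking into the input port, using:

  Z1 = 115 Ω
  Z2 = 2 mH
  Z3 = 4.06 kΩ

Step 1 — Angular frequency: ω = 2π·f = 2π·92.3 = 579.9 rad/s.
Step 2 — Component impedances:
  Z1: Z = R = 115 Ω
  Z2: Z = jωL = j·579.9·0.002 = 0 + j1.16 Ω
  Z3: Z = R = 4060 Ω
Step 3 — With the output port shorted to ground, the output series arm Z2 runs from the junction to ground; the shunt arm Z3 also runs from the junction to ground. They appear in parallel: Z3 || Z2 = 0.0003314 + j1.16 Ω.
Step 4 — Series with input arm Z1: Z_in = Z1 + (Z3 || Z2) = 115 + j1.16 Ω = 115∠0.6° Ω.
Step 5 — Power factor: PF = cos(φ) = Re(Z)/|Z| = 115/115.01 = 0.9999.
Step 6 — Type: Im(Z) = 1.16 ⇒ lagging (phase φ = 0.6°).

PF = 0.9999 (lagging, φ = 0.6°)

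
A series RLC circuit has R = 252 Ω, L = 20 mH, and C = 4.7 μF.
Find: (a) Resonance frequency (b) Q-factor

Step 1 — Resonance condition Im(Z)=0 gives ω₀ = 1/√(LC).
Step 2 — ω₀ = 1/√(0.02·4.7e-06) = 3262 rad/s.
Step 3 — f₀ = ω₀/(2π) = 519.1 Hz.
Step 4 — Series Q: Q = ω₀L/R = 3262·0.02/252 = 0.2589.

(a) f₀ = 519.1 Hz  (b) Q = 0.2589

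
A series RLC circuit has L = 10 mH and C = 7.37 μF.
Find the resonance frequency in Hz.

Step 1 — Resonance condition Im(Z)=0 gives ω₀ = 1/√(LC).
Step 2 — ω₀ = 1/√(0.01·7.37e-06) = 3684 rad/s.
Step 3 — f₀ = ω₀/(2π) = 586.3 Hz.

f₀ = 586.3 Hz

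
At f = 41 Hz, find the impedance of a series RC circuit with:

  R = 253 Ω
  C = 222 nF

Step 1 — Angular frequency: ω = 2π·f = 2π·41 = 257.6 rad/s.
Step 2 — Component impedances:
  R: Z = R = 253 Ω
  C: Z = 1/(jωC) = -j/(ω·C) = 0 - j1.749e+04 Ω
Step 3 — Series combination: Z_total = R + C = 253 - j1.749e+04 Ω = 1.749e+04∠-89.2° Ω.

Z = 253 - j1.749e+04 Ω = 1.749e+04∠-89.2° Ω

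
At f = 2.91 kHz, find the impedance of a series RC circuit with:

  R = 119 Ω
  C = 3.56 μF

Step 1 — Angular frequency: ω = 2π·f = 2π·2910 = 1.828e+04 rad/s.
Step 2 — Component impedances:
  R: Z = R = 119 Ω
  C: Z = 1/(jωC) = -j/(ω·C) = 0 - j15.36 Ω
Step 3 — Series combination: Z_total = R + C = 119 - j15.36 Ω = 120∠-7.4° Ω.

Z = 119 - j15.36 Ω = 120∠-7.4° Ω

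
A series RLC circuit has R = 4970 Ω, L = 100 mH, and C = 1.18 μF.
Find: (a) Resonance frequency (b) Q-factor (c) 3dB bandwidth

Step 1 — Resonance condition Im(Z)=0 gives ω₀ = 1/√(LC).
Step 2 — ω₀ = 1/√(0.1·1.18e-06) = 2911 rad/s.
Step 3 — f₀ = ω₀/(2π) = 463.3 Hz.
Step 4 — Series Q: Q = ω₀L/R = 2911·0.1/4970 = 0.05857.
Step 5 — 3dB bandwidth: Δω = ω₀/Q = 4.97e+04 rad/s; BW = Δω/(2π) = 7910 Hz.

(a) f₀ = 463.3 Hz  (b) Q = 0.05857  (c) BW = 7910 Hz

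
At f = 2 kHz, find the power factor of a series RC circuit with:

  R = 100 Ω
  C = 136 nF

Step 1 — Angular frequency: ω = 2π·f = 2π·2000 = 1.257e+04 rad/s.
Step 2 — Component impedances:
  R: Z = R = 100 Ω
  C: Z = 1/(jωC) = -j/(ω·C) = 0 - j585.1 Ω
Step 3 — Series combination: Z_total = R + C = 100 - j585.1 Ω = 593.6∠-80.3° Ω.
Step 4 — Power factor: PF = cos(φ) = Re(Z)/|Z| = 100/593.6 = 0.1685.
Step 5 — Type: Im(Z) = -585.1 ⇒ leading (phase φ = -80.3°).

PF = 0.1685 (leading, φ = -80.3°)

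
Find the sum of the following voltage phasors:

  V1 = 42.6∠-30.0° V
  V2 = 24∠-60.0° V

Step 1 — Convert each phasor to rectangular form:
  V1 = 42.6·(cos(-30.0°) + j·sin(-30.0°)) = 36.89 - j21.3 V
  V2 = 24·(cos(-60.0°) + j·sin(-60.0°)) = 12 - j20.78 V
Step 2 — Sum components: V_total = 48.89 - j42.08 V.
Step 3 — Convert to polar: |V_total| = 64.51 V, ∠V_total = -40.7°.

V_total = 64.51∠-40.7° V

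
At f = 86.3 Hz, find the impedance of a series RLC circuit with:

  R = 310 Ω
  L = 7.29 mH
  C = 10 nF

Step 1 — Angular frequency: ω = 2π·f = 2π·86.3 = 542.2 rad/s.
Step 2 — Component impedances:
  R: Z = R = 310 Ω
  L: Z = jωL = j·542.2·0.00729 = 0 + j3.953 Ω
  C: Z = 1/(jωC) = -j/(ω·C) = 0 - j1.844e+05 Ω
Step 3 — Series combination: Z_total = R + L + C = 310 - j1.844e+05 Ω = 1.844e+05∠-89.9° Ω.

Z = 310 - j1.844e+05 Ω = 1.844e+05∠-89.9° Ω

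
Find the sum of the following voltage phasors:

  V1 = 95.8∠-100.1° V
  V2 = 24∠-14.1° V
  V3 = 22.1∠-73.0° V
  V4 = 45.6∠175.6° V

Step 1 — Convert each phasor to rectangular form:
  V1 = 95.8·(cos(-100.1°) + j·sin(-100.1°)) = -16.8 - j94.32 V
  V2 = 24·(cos(-14.1°) + j·sin(-14.1°)) = 23.28 - j5.847 V
  V3 = 22.1·(cos(-73.0°) + j·sin(-73.0°)) = 6.461 - j21.13 V
  V4 = 45.6·(cos(175.6°) + j·sin(175.6°)) = -45.47 + j3.498 V
Step 2 — Sum components: V_total = -32.53 - j117.8 V.
Step 3 — Convert to polar: |V_total| = 122.2 V, ∠V_total = -105.4°.

V_total = 122.2∠-105.4° V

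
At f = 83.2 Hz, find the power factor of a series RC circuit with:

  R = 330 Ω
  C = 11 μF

Step 1 — Angular frequency: ω = 2π·f = 2π·83.2 = 522.8 rad/s.
Step 2 — Component impedances:
  R: Z = R = 330 Ω
  C: Z = 1/(jωC) = -j/(ω·C) = 0 - j173.9 Ω
Step 3 — Series combination: Z_total = R + C = 330 - j173.9 Ω = 373∠-27.8° Ω.
Step 4 — Power factor: PF = cos(φ) = Re(Z)/|Z| = 330/373 = 0.8847.
Step 5 — Type: Im(Z) = -173.9 ⇒ leading (phase φ = -27.8°).

PF = 0.8847 (leading, φ = -27.8°)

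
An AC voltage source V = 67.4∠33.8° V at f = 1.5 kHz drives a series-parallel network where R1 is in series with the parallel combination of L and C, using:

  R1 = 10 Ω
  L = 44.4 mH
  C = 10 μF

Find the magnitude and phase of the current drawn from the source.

Step 1 — Angular frequency: ω = 2π·f = 2π·1500 = 9425 rad/s.
Step 2 — Component impedances:
  R1: Z = R = 10 Ω
  L: Z = jωL = j·9425·0.0444 = 0 + j418.5 Ω
  C: Z = 1/(jωC) = -j/(ω·C) = 0 - j10.61 Ω
Step 3 — Parallel branch: L || C = 1/(1/L + 1/C) = 0 - j10.89 Ω.
Step 4 — Series with R1: Z_total = R1 + (L || C) = 10 - j10.89 Ω = 14.78∠-47.4° Ω.
Step 5 — Source phasor: V = 67.4∠33.8° V = 56.01 + j37.49 V.
Step 6 — Ohm's law: I = V / Z_total = (56.01 + j37.49) / (10 - j10.89) = 0.6952 + j4.506 A.
Step 7 — Convert to polar: |I| = 4.56 A, ∠I = 81.2°.

I = 4.56∠81.2° A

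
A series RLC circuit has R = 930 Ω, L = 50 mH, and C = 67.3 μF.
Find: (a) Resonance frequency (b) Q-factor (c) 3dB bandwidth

Step 1 — Resonance: ω₀ = 1/√(LC) = 1/√(0.05·6.73e-05) = 545.1 rad/s.
Step 2 — f₀ = ω₀/(2π) = 86.76 Hz.
Step 3 — Series Q: Q = ω₀L/R = 545.1·0.05/930 = 0.02931.
Step 4 — Bandwidth: Δω = ω₀/Q = 1.86e+04 rad/s; BW = Δω/(2π) = 2960 Hz.

(a) f₀ = 86.76 Hz  (b) Q = 0.02931  (c) BW = 2960 Hz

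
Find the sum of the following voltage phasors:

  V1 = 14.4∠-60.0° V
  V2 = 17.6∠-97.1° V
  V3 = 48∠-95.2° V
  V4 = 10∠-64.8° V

Step 1 — Convert each phasor to rectangular form:
  V1 = 14.4·(cos(-60.0°) + j·sin(-60.0°)) = 7.2 - j12.47 V
  V2 = 17.6·(cos(-97.1°) + j·sin(-97.1°)) = -2.175 - j17.47 V
  V3 = 48·(cos(-95.2°) + j·sin(-95.2°)) = -4.35 - j47.8 V
  V4 = 10·(cos(-64.8°) + j·sin(-64.8°)) = 4.258 - j9.048 V
Step 2 — Sum components: V_total = 4.932 - j86.79 V.
Step 3 — Convert to polar: |V_total| = 86.93 V, ∠V_total = -86.7°.

V_total = 86.93∠-86.7° V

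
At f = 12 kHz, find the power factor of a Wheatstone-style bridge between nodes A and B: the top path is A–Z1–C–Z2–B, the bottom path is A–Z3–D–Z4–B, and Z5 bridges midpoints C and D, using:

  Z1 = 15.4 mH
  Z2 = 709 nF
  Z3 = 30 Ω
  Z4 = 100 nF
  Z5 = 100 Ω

Step 1 — Angular frequency: ω = 2π·f = 2π·1.2e+04 = 7.54e+04 rad/s.
Step 2 — Component impedances:
  Z1: Z = jωL = j·7.54e+04·0.0154 = 0 + j1161 Ω
  Z2: Z = 1/(jωC) = -j/(ω·C) = 0 - j18.71 Ω
  Z3: Z = R = 30 Ω
  Z4: Z = 1/(jωC) = -j/(ω·C) = 0 - j132.6 Ω
  Z5: Z = R = 100 Ω
Step 3 — Bridge requires nodal analysis (the Z5 bridge couples midpoints C and D, so the two paths cannot be reduced to a simple series/parallel combination). Setting node B to ground and injecting 1 A at node A, the 3-node admittance system at A, C, D solves to V_A = Z_AB = 89.46 - j45.22 Ω = 100.2∠-26.8° Ω.
Step 4 — Power factor: PF = cos(φ) = Re(Z)/|Z| = 89.461/100.24 = 0.8925.
Step 5 — Type: Im(Z) = -45.22 ⇒ leading (phase φ = -26.8°).

PF = 0.8925 (leading, φ = -26.8°)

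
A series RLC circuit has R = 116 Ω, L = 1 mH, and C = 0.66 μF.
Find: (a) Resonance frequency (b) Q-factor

Step 1 — Resonance condition Im(Z)=0 gives ω₀ = 1/√(LC).
Step 2 — ω₀ = 1/√(0.001·6.6e-07) = 3.892e+04 rad/s.
Step 3 — f₀ = ω₀/(2π) = 6195 Hz.
Step 4 — Series Q: Q = ω₀L/R = 3.892e+04·0.001/116 = 0.3356.

(a) f₀ = 6195 Hz  (b) Q = 0.3356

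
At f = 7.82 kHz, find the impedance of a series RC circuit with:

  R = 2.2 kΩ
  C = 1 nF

Step 1 — Angular frequency: ω = 2π·f = 2π·7820 = 4.913e+04 rad/s.
Step 2 — Component impedances:
  R: Z = R = 2200 Ω
  C: Z = 1/(jωC) = -j/(ω·C) = 0 - j2.035e+04 Ω
Step 3 — Series combination: Z_total = R + C = 2200 - j2.035e+04 Ω = 2.047e+04∠-83.8° Ω.

Z = 2200 - j2.035e+04 Ω = 2.047e+04∠-83.8° Ω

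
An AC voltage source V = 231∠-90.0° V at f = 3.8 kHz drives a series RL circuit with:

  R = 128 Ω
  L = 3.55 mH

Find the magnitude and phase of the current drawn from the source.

Step 1 — Angular frequency: ω = 2π·f = 2π·3800 = 2.388e+04 rad/s.
Step 2 — Component impedances:
  R: Z = R = 128 Ω
  L: Z = jωL = j·2.388e+04·0.00355 = 0 + j84.76 Ω
Step 3 — Series combination: Z_total = R + L = 128 + j84.76 Ω = 153.5∠33.5° Ω.
Step 4 — Source phasor: V = 231∠-90.0° V = 0 - j231 V.
Step 5 — Ohm's law: I = V / Z_total = (0 - j231) / (128 + j84.76) = -0.8308 - j1.255 A.
Step 6 — Convert to polar: |I| = 1.505 A, ∠I = -123.5°.

I = 1.505∠-123.5° A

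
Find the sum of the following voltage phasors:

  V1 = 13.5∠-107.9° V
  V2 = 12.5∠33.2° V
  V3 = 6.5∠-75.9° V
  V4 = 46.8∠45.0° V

Step 1 — Convert each phasor to rectangular form:
  V1 = 13.5·(cos(-107.9°) + j·sin(-107.9°)) = -4.149 - j12.85 V
  V2 = 12.5·(cos(33.2°) + j·sin(33.2°)) = 10.46 + j6.845 V
  V3 = 6.5·(cos(-75.9°) + j·sin(-75.9°)) = 1.583 - j6.304 V
  V4 = 46.8·(cos(45.0°) + j·sin(45.0°)) = 33.09 + j33.09 V
Step 2 — Sum components: V_total = 40.99 + j20.79 V.
Step 3 — Convert to polar: |V_total| = 45.96 V, ∠V_total = 26.9°.

V_total = 45.96∠26.9° V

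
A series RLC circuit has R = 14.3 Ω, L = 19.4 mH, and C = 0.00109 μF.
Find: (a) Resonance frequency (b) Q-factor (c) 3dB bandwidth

Step 1 — Resonance condition Im(Z)=0 gives ω₀ = 1/√(LC).
Step 2 — ω₀ = 1/√(0.0194·1.09e-09) = 2.175e+05 rad/s.
Step 3 — f₀ = ω₀/(2π) = 3.461e+04 Hz.
Step 4 — Series Q: Q = ω₀L/R = 2.175e+05·0.0194/14.3 = 295.
Step 5 — 3dB bandwidth: Δω = ω₀/Q = 737.1 rad/s; BW = Δω/(2π) = 117.3 Hz.

(a) f₀ = 3.461e+04 Hz  (b) Q = 295  (c) BW = 117.3 Hz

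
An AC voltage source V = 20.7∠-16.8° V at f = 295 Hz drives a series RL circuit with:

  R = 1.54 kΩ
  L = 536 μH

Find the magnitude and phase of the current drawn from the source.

Step 1 — Angular frequency: ω = 2π·f = 2π·295 = 1854 rad/s.
Step 2 — Component impedances:
  R: Z = R = 1540 Ω
  L: Z = jωL = j·1854·0.000536 = 0 + j0.9935 Ω
Step 3 — Series combination: Z_total = R + L = 1540 + j0.9935 Ω = 1540∠0.0° Ω.
Step 4 — Source phasor: V = 20.7∠-16.8° V = 19.82 - j5.983 V.
Step 5 — Ohm's law: I = V / Z_total = (19.82 - j5.983) / (1540 + j0.9935) = 0.01287 - j0.003893 A.
Step 6 — Convert to polar: |I| = 0.01344 A, ∠I = -16.8°.

I = 0.01344∠-16.8° A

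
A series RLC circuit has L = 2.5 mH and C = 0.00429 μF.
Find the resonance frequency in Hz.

Step 1 — Resonance condition Im(Z)=0 gives ω₀ = 1/√(LC).
Step 2 — ω₀ = 1/√(0.0025·4.29e-09) = 3.054e+05 rad/s.
Step 3 — f₀ = ω₀/(2π) = 4.86e+04 Hz.

f₀ = 4.86e+04 Hz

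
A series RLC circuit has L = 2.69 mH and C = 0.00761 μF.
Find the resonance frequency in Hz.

Step 1 — Resonance condition Im(Z)=0 gives ω₀ = 1/√(LC).
Step 2 — ω₀ = 1/√(0.00269·7.61e-09) = 2.21e+05 rad/s.
Step 3 — f₀ = ω₀/(2π) = 3.518e+04 Hz.

f₀ = 3.518e+04 Hz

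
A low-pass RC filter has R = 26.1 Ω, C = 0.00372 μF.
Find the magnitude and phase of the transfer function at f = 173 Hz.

Step 1 — Angular frequency: ω = 2π·173 = 1087 rad/s.
Step 2 — Transfer function: H(jω) = 1/(1 + jωRC).
Step 3 — Denominator: 1 + jωRC = 1 + j·1087·26.1·3.72e-09 = 1 + j0.0001055.
Step 4 — H = 1 - j0.0001055.
Step 5 — Magnitude: |H| = 1 (-0.0 dB); phase: φ = -0.0°.

|H| = 1 (-0.0 dB), φ = -0.0°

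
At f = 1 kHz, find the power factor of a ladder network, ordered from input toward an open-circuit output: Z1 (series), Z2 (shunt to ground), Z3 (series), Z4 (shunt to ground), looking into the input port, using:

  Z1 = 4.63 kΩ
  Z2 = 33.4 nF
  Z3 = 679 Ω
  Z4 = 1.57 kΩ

Step 1 — Angular frequency: ω = 2π·f = 2π·1000 = 6283 rad/s.
Step 2 — Component impedances:
  Z1: Z = R = 4630 Ω
  Z2: Z = 1/(jωC) = -j/(ω·C) = 0 - j4765 Ω
  Z3: Z = R = 679 Ω
  Z4: Z = R = 1570 Ω
Step 3 — Ladder network (open output): work backward from the far end, alternating series and parallel combinations. Z_in = 6469 - j868.1 Ω = 6527∠-7.6° Ω.
Step 4 — Power factor: PF = cos(φ) = Re(Z)/|Z| = 6469/6527 = 0.9911.
Step 5 — Type: Im(Z) = -868.1 ⇒ leading (phase φ = -7.6°).

PF = 0.9911 (leading, φ = -7.6°)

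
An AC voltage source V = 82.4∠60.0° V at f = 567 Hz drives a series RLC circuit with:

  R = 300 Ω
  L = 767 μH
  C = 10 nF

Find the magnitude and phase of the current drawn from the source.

Step 1 — Angular frequency: ω = 2π·f = 2π·567 = 3563 rad/s.
Step 2 — Component impedances:
  R: Z = R = 300 Ω
  L: Z = jωL = j·3563·0.000767 = 0 + j2.732 Ω
  C: Z = 1/(jωC) = -j/(ω·C) = 0 - j2.807e+04 Ω
Step 3 — Series combination: Z_total = R + L + C = 300 - j2.807e+04 Ω = 2.807e+04∠-89.4° Ω.
Step 4 — Source phasor: V = 82.4∠60.0° V = 41.2 + j71.36 V.
Step 5 — Ohm's law: I = V / Z_total = (41.2 + j71.36) / (300 - j2.807e+04) = -0.002527 + j0.001495 A.
Step 6 — Convert to polar: |I| = 0.002936 A, ∠I = 149.4°.

I = 0.002936∠149.4° A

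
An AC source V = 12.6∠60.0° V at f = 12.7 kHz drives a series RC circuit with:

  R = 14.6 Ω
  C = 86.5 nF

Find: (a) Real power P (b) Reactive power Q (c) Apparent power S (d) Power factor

Step 1 — Angular frequency: ω = 2π·f = 2π·1.27e+04 = 7.98e+04 rad/s.
Step 2 — Component impedances:
  R: Z = R = 14.6 Ω
  C: Z = 1/(jωC) = -j/(ω·C) = 0 - j144.9 Ω
Step 3 — Series combination: Z_total = R + C = 14.6 - j144.9 Ω = 145.6∠-84.2° Ω.
Step 4 — Source phasor: V = 12.6∠60.0° V = 6.3 + j10.91 V.
Step 5 — Current: I = V / Z = -0.07022 + j0.05056 A = 0.08653∠144.2° A.
Step 6 — Complex power: S = V·I* = 0.1093 - j1.085 VA.
Step 7 — Real power: P = Re(S) = 0.1093 W.
Step 8 — Reactive power: Q = Im(S) = -1.085 VAR.
Step 9 — Apparent power: |S| = 1.09 VA.
Step 10 — Power factor: PF = P/|S| = 0.1003 (leading).

(a) P = 0.1093 W  (b) Q = -1.085 VAR  (c) S = 1.09 VA  (d) PF = 0.1003 (leading)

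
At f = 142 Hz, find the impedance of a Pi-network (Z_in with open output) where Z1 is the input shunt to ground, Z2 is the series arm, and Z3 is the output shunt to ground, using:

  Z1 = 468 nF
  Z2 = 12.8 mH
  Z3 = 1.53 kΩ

Step 1 — Angular frequency: ω = 2π·f = 2π·142 = 892.2 rad/s.
Step 2 — Component impedances:
  Z1: Z = 1/(jωC) = -j/(ω·C) = 0 - j2395 Ω
  Z2: Z = jωL = j·892.2·0.0128 = 0 + j11.42 Ω
  Z3: Z = R = 1530 Ω
Step 3 — With open output, the series arm Z2 and the output shunt Z3 appear in series to ground: Z2 + Z3 = 1530 + j11.42 Ω.
Step 4 — Parallel with input shunt Z1: Z_in = Z1 || (Z2 + Z3) = 1094 - j690.7 Ω = 1294∠-32.3° Ω.

Z = 1094 - j690.7 Ω = 1294∠-32.3° Ω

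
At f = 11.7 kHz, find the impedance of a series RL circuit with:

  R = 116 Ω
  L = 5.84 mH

Step 1 — Angular frequency: ω = 2π·f = 2π·1.17e+04 = 7.351e+04 rad/s.
Step 2 — Component impedances:
  R: Z = R = 116 Ω
  L: Z = jωL = j·7.351e+04·0.00584 = 0 + j429.3 Ω
Step 3 — Series combination: Z_total = R + L = 116 + j429.3 Ω = 444.7∠74.9° Ω.

Z = 116 + j429.3 Ω = 444.7∠74.9° Ω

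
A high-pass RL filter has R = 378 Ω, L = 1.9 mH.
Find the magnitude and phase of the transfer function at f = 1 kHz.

Step 1 — Angular frequency: ω = 2π·1000 = 6283 rad/s.
Step 2 — Transfer function: H(jω) = jωL/(R + jωL).
Step 3 — Numerator jωL = j·11.94; denominator R + jωL = 378 + j11.94.
Step 4 — H = 0.0009964 + j0.03155.
Step 5 — Magnitude: |H| = 0.03157 (-30.0 dB); phase: φ = 88.2°.

|H| = 0.03157 (-30.0 dB), φ = 88.2°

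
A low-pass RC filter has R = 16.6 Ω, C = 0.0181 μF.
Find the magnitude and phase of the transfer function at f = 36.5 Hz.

Step 1 — Angular frequency: ω = 2π·36.5 = 229.3 rad/s.
Step 2 — Transfer function: H(jω) = 1/(1 + jωRC).
Step 3 — Denominator: 1 + jωRC = 1 + j·229.3·16.6·1.81e-08 = 1 + j6.891e-05.
Step 4 — H = 1 - j6.891e-05.
Step 5 — Magnitude: |H| = 1 (-0.0 dB); phase: φ = -0.0°.

|H| = 1 (-0.0 dB), φ = -0.0°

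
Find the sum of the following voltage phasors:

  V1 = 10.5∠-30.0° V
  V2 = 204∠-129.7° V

Step 1 — Convert each phasor to rectangular form:
  V1 = 10.5·(cos(-30.0°) + j·sin(-30.0°)) = 9.093 - j5.25 V
  V2 = 204·(cos(-129.7°) + j·sin(-129.7°)) = -130.3 - j157 V
Step 2 — Sum components: V_total = -121.2 - j162.2 V.
Step 3 — Convert to polar: |V_total| = 202.5 V, ∠V_total = -126.8°.

V_total = 202.5∠-126.8° V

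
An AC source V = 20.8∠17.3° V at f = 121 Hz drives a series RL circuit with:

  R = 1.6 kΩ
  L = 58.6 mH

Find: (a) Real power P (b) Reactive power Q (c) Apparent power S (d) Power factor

Step 1 — Angular frequency: ω = 2π·f = 2π·121 = 760.3 rad/s.
Step 2 — Component impedances:
  R: Z = R = 1600 Ω
  L: Z = jωL = j·760.3·0.0586 = 0 + j44.55 Ω
Step 3 — Series combination: Z_total = R + L = 1600 + j44.55 Ω = 1601∠1.6° Ω.
Step 4 — Source phasor: V = 20.8∠17.3° V = 19.86 + j6.185 V.
Step 5 — Current: I = V / Z = 0.01251 + j0.003518 A = 0.01299∠15.7° A.
Step 6 — Complex power: S = V·I* = 0.2702 + j0.007523 VA.
Step 7 — Real power: P = Re(S) = 0.2702 W.
Step 8 — Reactive power: Q = Im(S) = 0.007523 VAR.
Step 9 — Apparent power: |S| = 0.2703 VA.
Step 10 — Power factor: PF = P/|S| = 0.9996 (lagging).

(a) P = 0.2702 W  (b) Q = 0.007523 VAR  (c) S = 0.2703 VA  (d) PF = 0.9996 (lagging)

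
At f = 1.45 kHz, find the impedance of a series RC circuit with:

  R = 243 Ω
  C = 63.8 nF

Step 1 — Angular frequency: ω = 2π·f = 2π·1450 = 9111 rad/s.
Step 2 — Component impedances:
  R: Z = R = 243 Ω
  C: Z = 1/(jωC) = -j/(ω·C) = 0 - j1720 Ω
Step 3 — Series combination: Z_total = R + C = 243 - j1720 Ω = 1737∠-82.0° Ω.

Z = 243 - j1720 Ω = 1737∠-82.0° Ω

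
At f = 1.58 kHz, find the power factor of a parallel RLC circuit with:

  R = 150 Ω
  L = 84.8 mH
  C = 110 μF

Step 1 — Angular frequency: ω = 2π·f = 2π·1580 = 9927 rad/s.
Step 2 — Component impedances:
  R: Z = R = 150 Ω
  L: Z = jωL = j·9927·0.0848 = 0 + j841.8 Ω
  C: Z = 1/(jωC) = -j/(ω·C) = 0 - j0.9157 Ω
Step 3 — Parallel combination: 1/Z_total = 1/R + 1/L + 1/C; Z_total = 0.005602 - j0.9167 Ω = 0.9167∠-89.6° Ω.
Step 4 — Power factor: PF = cos(φ) = Re(Z)/|Z| = 0.005602/0.9167 = 0.006111.
Step 5 — Type: Im(Z) = -0.9167 ⇒ leading (phase φ = -89.6°).

PF = 0.006111 (leading, φ = -89.6°)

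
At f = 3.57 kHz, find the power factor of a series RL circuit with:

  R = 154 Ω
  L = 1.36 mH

Step 1 — Angular frequency: ω = 2π·f = 2π·3570 = 2.243e+04 rad/s.
Step 2 — Component impedances:
  R: Z = R = 154 Ω
  L: Z = jωL = j·2.243e+04·0.00136 = 0 + j30.51 Ω
Step 3 — Series combination: Z_total = R + L = 154 + j30.51 Ω = 157∠11.2° Ω.
Step 4 — Power factor: PF = cos(φ) = Re(Z)/|Z| = 154/157 = 0.9809.
Step 5 — Type: Im(Z) = 30.51 ⇒ lagging (phase φ = 11.2°).

PF = 0.9809 (lagging, φ = 11.2°)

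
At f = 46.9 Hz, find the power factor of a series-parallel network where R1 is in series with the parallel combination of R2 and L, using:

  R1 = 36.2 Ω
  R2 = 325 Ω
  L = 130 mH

Step 1 — Angular frequency: ω = 2π·f = 2π·46.9 = 294.7 rad/s.
Step 2 — Component impedances:
  R1: Z = R = 36.2 Ω
  R2: Z = R = 325 Ω
  L: Z = jωL = j·294.7·0.13 = 0 + j38.31 Ω
Step 3 — Parallel branch: R2 || L = 1/(1/R2 + 1/L) = 4.454 + j37.78 Ω.
Step 4 — Series with R1: Z_total = R1 + (R2 || L) = 40.65 + j37.78 Ω = 55.5∠42.9° Ω.
Step 5 — Power factor: PF = cos(φ) = Re(Z)/|Z| = 40.654/55.501 = 0.7325.
Step 6 — Type: Im(Z) = 37.78 ⇒ lagging (phase φ = 42.9°).

PF = 0.7325 (lagging, φ = 42.9°)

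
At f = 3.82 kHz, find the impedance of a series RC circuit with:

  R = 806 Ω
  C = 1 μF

Step 1 — Angular frequency: ω = 2π·f = 2π·3820 = 2.4e+04 rad/s.
Step 2 — Component impedances:
  R: Z = R = 806 Ω
  C: Z = 1/(jωC) = -j/(ω·C) = 0 - j41.66 Ω
Step 3 — Series combination: Z_total = R + C = 806 - j41.66 Ω = 807.1∠-3.0° Ω.

Z = 806 - j41.66 Ω = 807.1∠-3.0° Ω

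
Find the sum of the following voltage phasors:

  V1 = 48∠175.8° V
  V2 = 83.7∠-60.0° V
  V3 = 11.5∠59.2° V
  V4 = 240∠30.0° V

Step 1 — Convert each phasor to rectangular form:
  V1 = 48·(cos(175.8°) + j·sin(175.8°)) = -47.87 + j3.515 V
  V2 = 83.7·(cos(-60.0°) + j·sin(-60.0°)) = 41.85 - j72.49 V
  V3 = 11.5·(cos(59.2°) + j·sin(59.2°)) = 5.888 + j9.878 V
  V4 = 240·(cos(30.0°) + j·sin(30.0°)) = 207.8 + j120 V
Step 2 — Sum components: V_total = 207.7 + j60.91 V.
Step 3 — Convert to polar: |V_total| = 216.5 V, ∠V_total = 16.3°.

V_total = 216.5∠16.3° V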